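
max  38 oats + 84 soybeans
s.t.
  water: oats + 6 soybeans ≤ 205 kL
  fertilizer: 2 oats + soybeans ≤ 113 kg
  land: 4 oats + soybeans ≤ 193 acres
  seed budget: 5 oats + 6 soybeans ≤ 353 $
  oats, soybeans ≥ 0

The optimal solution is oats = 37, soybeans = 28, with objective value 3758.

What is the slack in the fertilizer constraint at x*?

11

fertilizer used = 2·37 + 1·28 = 102; slack = 113 − 102 = 11.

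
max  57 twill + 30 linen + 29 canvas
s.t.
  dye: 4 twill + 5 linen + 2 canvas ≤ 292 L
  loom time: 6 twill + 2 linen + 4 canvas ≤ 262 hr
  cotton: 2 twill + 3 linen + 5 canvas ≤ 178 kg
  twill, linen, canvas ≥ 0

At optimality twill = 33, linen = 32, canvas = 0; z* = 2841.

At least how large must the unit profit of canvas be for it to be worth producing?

36

At the optimum: dye uses 292 of 292 (binding); loom time uses 262 of 262 (binding); cotton uses 162 of 178 (slack = 16).
By complementary slackness, y = 0 for the non-binding constraint.
From A_Bᵀ y = c: 4·y_dye + 6·y_loom time = 57; 5·y_dye + 2·y_loom time = 30.
Solving: y_dye = 3, y_loom time = 7.5.
canvas enters the basis when its profit ≥ yᵀa₃ = 3·2 + 7.5·4 = 36.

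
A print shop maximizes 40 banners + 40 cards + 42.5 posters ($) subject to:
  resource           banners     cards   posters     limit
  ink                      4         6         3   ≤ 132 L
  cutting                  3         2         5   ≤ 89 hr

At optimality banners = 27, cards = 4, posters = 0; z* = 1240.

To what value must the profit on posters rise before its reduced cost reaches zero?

At the optimum: ink uses 132 of 132 (binding); cutting uses 89 of 89 (binding).
From A_Bᵀ y = c: 4·y_ink + 3·y_cutting = 40; 6·y_ink + 2·y_cutting = 40.
This yields shadow prices y_ink = 4, y_cutting = 8.
posters enters the basis when its profit ≥ yᵀa₃ = 4·3 + 8·5 = 52.

52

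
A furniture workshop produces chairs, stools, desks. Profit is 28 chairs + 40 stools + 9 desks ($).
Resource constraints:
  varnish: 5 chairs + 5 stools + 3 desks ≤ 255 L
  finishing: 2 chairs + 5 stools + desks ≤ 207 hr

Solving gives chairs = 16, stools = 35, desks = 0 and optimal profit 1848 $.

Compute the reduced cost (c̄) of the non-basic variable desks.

At the optimum: varnish uses 255 of 255 (binding); finishing uses 207 of 207 (binding).
From A_Bᵀ y = c: 5·y_varnish + 2·y_finishing = 28; 5·y_varnish + 5·y_finishing = 40.
Solving: y_varnish = 4, y_finishing = 4.
Reduced cost of desks: c₃ − yᵀa₃ = 9 − (4·3 + 4·1) = 9 − 16 = -7.

-7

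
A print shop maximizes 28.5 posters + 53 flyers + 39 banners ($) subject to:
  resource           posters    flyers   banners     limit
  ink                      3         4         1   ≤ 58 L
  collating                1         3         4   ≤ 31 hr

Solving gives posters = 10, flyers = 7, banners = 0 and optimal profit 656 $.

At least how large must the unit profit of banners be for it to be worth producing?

Both ink and collating are binding at x*.
The binding rows give the dual system: 3·y_ink + 1·y_collating = 28.5 and 4·y_ink + 3·y_collating = 53.
Solving: y_ink = 6.5, y_collating = 9.
banners enters the basis when its profit ≥ yᵀa₃ = 6.5·1 + 9·4 = 42.5.

42.5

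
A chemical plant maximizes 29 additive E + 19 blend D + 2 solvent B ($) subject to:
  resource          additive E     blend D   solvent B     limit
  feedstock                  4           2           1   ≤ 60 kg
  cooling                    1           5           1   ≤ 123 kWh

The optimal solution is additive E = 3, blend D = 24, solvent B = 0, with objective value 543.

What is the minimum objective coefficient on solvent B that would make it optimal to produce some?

8

At the optimum: feedstock uses 60 of 60 (binding); cooling uses 123 of 123 (binding).
From A_Bᵀ y = c: 4·y_feedstock + 1·y_cooling = 29; 2·y_feedstock + 5·y_cooling = 19.
Solving: y_feedstock = 7, y_cooling = 1.
solvent B enters the basis when its profit ≥ yᵀa₃ = 7·1 + 1·1 = 8.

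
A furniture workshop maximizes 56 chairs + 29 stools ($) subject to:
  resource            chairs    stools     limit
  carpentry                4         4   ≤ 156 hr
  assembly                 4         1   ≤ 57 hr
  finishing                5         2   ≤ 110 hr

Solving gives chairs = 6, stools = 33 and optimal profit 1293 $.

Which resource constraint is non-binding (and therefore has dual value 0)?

finishing

carpentry: 156/156 (binding)
assembly: 57/57 (binding)
finishing: 96/110 (slack 14)
By complementary slackness, a constraint with positive slack has shadow price 0 → finishing.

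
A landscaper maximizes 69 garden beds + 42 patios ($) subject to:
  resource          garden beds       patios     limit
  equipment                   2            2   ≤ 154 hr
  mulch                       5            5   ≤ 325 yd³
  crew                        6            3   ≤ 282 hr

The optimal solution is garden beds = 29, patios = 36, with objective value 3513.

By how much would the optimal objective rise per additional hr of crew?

9

Check each constraint at x*: equipment 130/154 (slack 24); mulch 325/325 (tight); crew 282/282 (tight).
Slack constraints have shadow price 0 (complementary slackness).
The binding rows give the dual system: 5·y_mulch + 6·y_crew = 69 and 5·y_mulch + 3·y_crew = 42.
This yields shadow prices y_mulch = 3, y_crew = 9.
Shadow price of crew = 9.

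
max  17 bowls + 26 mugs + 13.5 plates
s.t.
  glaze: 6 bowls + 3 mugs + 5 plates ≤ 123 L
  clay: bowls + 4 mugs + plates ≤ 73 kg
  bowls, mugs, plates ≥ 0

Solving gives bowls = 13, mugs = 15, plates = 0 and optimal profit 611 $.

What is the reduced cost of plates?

Check each constraint at x*: glaze 123/123 (tight); clay 73/73 (tight).
From A_Bᵀ y = c: 6·y_glaze + 1·y_clay = 17; 3·y_glaze + 4·y_clay = 26.
→ y_glaze = 2 and y_clay = 5.
Reduced cost of plates: c₃ − yᵀa₃ = 13.5 − (2·5 + 5·1) = 13.5 − 15 = -1.5.

-1.5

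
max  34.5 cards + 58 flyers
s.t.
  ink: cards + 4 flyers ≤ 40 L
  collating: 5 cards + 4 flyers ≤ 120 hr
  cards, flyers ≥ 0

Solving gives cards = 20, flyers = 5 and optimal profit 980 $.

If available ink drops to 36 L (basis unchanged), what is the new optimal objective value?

Both ink and collating are binding at x*.
Dual feasibility on the basic columns requires 1·y_ink + 5·y_collating = 34.5, 4·y_ink + 4·y_collating = 58.
This yields shadow prices y_ink = 9.5, y_collating = 5.
Δz = y_ink·Δb = 9.5 × (-4) = -38, so new z* = 980 − 38 = 942.

942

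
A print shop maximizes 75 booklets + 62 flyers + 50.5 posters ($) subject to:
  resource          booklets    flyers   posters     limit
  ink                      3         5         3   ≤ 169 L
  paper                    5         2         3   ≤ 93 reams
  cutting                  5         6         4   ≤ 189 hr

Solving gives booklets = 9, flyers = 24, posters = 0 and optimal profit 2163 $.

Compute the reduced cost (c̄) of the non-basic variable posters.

-2.5

At the optimum: ink uses 147 of 169 (slack = 22); paper uses 93 of 93 (binding); cutting uses 189 of 189 (binding).
Since ink is not tight, its dual is 0.
From A_Bᵀ y = c: 5·y_paper + 5·y_cutting = 75; 2·y_paper + 6·y_cutting = 62.
Solving: y_paper = 7, y_cutting = 8.
Reduced cost of posters: c₃ − yᵀa₃ = 50.5 − (7·3 + 8·4) = 50.5 − 53 = -2.5.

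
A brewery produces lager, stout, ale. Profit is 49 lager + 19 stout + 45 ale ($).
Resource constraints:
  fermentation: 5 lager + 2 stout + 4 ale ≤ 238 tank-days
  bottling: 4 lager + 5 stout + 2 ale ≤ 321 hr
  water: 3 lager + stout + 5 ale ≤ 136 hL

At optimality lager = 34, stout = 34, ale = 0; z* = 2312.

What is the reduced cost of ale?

At the optimum: fermentation uses 238 of 238 (binding); bottling uses 306 of 321 (slack = 15); water uses 136 of 136 (binding).
Since bottling is not tight, its dual is 0.
The binding rows give the dual system: 5·y_fermentation + 3·y_water = 49 and 2·y_fermentation + 1·y_water = 19.
→ y_fermentation = 8 and y_water = 3.
Reduced cost of ale: c₃ − yᵀa₃ = 45 − (8·4 + 3·5) = 45 − 47 = -2.

-2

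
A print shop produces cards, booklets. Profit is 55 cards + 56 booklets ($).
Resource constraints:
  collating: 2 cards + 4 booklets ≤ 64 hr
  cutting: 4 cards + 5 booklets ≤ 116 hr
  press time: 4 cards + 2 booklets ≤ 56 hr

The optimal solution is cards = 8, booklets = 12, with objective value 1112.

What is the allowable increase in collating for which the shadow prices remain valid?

Binding constraints: collating, press time. The basis is B = [[2,4],[4,2]] with det -12.
Per unit increase in collating, x* moves by d = (-0.1667, 0.3333).
The basis stays optimal until cutting becomes binding; allowable increase = 24 hr.

24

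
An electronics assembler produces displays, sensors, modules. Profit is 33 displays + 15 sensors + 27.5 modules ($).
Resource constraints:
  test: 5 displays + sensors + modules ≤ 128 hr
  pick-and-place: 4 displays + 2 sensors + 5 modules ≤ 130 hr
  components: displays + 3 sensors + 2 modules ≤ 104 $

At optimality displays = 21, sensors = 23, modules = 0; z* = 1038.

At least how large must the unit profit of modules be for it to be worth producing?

36

Binding: test and pick-and-place. Non-binding: components (14 unused).
Since components is not tight, its dual is 0.
Dual feasibility on the basic columns requires 5·y_test + 4·y_pick-and-place = 33, 1·y_test + 2·y_pick-and-place = 15.
Solving: y_test = 1, y_pick-and-place = 7.
modules enters the basis when its profit ≥ yᵀa₃ = 1·1 + 7·5 = 36.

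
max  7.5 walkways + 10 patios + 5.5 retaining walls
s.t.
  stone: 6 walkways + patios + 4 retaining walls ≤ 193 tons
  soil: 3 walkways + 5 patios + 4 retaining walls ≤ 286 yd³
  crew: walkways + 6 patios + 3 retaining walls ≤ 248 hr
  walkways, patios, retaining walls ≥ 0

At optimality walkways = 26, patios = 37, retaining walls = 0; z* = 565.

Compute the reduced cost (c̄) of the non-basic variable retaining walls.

Check each constraint at x*: stone 193/193 (tight); soil 263/286 (slack 23); crew 248/248 (tight).
By complementary slackness, y = 0 for the non-binding constraint.
The binding rows give the dual system: 6·y_stone + 1·y_crew = 7.5 and 1·y_stone + 6·y_crew = 10.
Solving: y_stone = 1, y_crew = 1.5.
Reduced cost of retaining walls: c₃ − yᵀa₃ = 5.5 − (1·4 + 1.5·3) = 5.5 − 8.5 = -3.

-3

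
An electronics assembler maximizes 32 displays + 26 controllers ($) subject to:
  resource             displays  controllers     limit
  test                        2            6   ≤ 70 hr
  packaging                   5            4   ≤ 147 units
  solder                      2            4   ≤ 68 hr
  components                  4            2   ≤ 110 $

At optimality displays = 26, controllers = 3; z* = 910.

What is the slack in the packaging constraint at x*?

5

packaging used = 5·26 + 4·3 = 142; slack = 147 − 142 = 5.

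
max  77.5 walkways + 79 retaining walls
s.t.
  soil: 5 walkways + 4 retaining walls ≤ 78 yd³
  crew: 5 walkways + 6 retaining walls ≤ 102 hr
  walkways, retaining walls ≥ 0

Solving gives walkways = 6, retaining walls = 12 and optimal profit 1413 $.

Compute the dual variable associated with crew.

Check each constraint at x*: soil 78/78 (tight); crew 102/102 (tight).
Dual feasibility on the basic columns requires 5·y_soil + 5·y_crew = 77.5, 4·y_soil + 6·y_crew = 79.
Solving: y_soil = 7, y_crew = 8.5.
Shadow price of crew = 8.5.

8.5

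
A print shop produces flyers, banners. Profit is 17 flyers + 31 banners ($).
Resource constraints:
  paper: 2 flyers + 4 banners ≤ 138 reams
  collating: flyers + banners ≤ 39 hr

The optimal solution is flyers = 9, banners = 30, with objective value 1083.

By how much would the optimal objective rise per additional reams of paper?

At the optimum: paper uses 138 of 138 (binding); collating uses 39 of 39 (binding).
Dual feasibility on the basic columns requires 2·y_paper + 1·y_collating = 17, 4·y_paper + 1·y_collating = 31.
This yields shadow prices y_paper = 7, y_collating = 3.
Shadow price of paper = 7.

7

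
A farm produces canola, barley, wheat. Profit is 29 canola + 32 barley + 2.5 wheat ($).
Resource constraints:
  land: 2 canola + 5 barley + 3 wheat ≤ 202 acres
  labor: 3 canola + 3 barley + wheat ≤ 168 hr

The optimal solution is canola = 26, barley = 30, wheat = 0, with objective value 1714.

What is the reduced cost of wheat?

Check each constraint at x*: land 202/202 (tight); labor 168/168 (tight).
From A_Bᵀ y = c: 2·y_land + 3·y_labor = 29; 5·y_land + 3·y_labor = 32.
This yields shadow prices y_land = 1, y_labor = 9.
Reduced cost of wheat: c₃ − yᵀa₃ = 2.5 − (1·3 + 9·1) = 2.5 − 12 = -9.5.

-9.5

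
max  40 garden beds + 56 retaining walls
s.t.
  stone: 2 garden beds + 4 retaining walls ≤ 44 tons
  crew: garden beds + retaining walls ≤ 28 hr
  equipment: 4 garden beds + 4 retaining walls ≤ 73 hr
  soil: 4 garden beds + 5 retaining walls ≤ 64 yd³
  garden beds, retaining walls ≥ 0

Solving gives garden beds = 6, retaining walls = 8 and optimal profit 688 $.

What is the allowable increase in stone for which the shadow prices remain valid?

Binding constraints: stone, soil. The basis is B = [[2,4],[4,5]] with det -6.
Per unit increase in stone, x* moves by d = (-0.8333, 0.6667).
The basis stays optimal until garden beds reaches 0; allowable increase = 7.2 tons.

7.2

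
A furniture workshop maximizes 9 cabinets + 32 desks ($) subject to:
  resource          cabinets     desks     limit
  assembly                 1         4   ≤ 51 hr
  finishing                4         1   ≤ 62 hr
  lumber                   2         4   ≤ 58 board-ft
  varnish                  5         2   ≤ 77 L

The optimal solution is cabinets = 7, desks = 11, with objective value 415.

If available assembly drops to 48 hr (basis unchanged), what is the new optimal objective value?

Binding: assembly and lumber. Non-binding: finishing (23 unused), varnish (20 unused).
Since finishing, varnish are not tight, their duals are 0.
Dual feasibility on the basic columns requires 1·y_assembly + 2·y_lumber = 9, 4·y_assembly + 4·y_lumber = 32.
→ y_assembly = 7 and y_lumber = 1.
Δz = y_assembly·Δb = 7 × (-3) = -21, so new z* = 415 − 21 = 394.

394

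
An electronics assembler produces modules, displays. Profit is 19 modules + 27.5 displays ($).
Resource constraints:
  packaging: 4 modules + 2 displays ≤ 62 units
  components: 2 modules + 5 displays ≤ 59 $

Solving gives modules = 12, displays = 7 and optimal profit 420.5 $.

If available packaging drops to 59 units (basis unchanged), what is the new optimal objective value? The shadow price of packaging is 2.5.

413

Δb = -3, so new z* = 420.5 + (2.5)·(-3) = 420.5 − 7.5 = 413.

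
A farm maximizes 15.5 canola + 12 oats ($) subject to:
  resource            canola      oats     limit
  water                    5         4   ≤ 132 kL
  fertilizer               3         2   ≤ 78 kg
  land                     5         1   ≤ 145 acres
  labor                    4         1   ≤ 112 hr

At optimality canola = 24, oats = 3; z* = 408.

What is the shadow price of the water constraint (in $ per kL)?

Binding: water and fertilizer. Non-binding: land (22 unused), labor (13 unused).
By complementary slackness, y = 0 for the non-binding constraints.
The binding rows give the dual system: 5·y_water + 3·y_fertilizer = 15.5 and 4·y_water + 2·y_fertilizer = 12.
→ y_water = 2.5 and y_fertilizer = 1.
Shadow price of water = 2.5.

2.5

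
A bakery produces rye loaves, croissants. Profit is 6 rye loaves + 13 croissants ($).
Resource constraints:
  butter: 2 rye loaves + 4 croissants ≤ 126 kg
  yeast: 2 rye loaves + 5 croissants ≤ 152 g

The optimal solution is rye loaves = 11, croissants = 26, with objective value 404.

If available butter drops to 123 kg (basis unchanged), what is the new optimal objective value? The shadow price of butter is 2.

398

Δb = -3, so new z* = 404 + (2)·(-3) = 404 − 6 = 398.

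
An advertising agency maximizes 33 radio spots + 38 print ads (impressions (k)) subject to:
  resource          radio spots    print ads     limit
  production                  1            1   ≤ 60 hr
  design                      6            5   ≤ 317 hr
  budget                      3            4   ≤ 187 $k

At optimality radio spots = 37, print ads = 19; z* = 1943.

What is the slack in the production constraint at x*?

4

production used = 1·37 + 1·19 = 56; slack = 60 − 56 = 4.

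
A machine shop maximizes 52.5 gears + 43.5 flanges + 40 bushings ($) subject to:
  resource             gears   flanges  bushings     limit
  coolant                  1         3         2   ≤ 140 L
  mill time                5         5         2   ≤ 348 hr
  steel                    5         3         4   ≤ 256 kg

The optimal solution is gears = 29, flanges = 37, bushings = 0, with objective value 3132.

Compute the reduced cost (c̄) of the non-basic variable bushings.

Check each constraint at x*: coolant 140/140 (tight); mill time 330/348 (slack 18); steel 256/256 (tight).
By complementary slackness, y = 0 for the non-binding constraint.
The binding rows give the dual system: 1·y_coolant + 5·y_steel = 52.5 and 3·y_coolant + 3·y_steel = 43.5.
Solving: y_coolant = 5, y_steel = 9.5.
Reduced cost of bushings: c₃ − yᵀa₃ = 40 − (5·2 + 9.5·4) = 40 − 48 = -8.

-8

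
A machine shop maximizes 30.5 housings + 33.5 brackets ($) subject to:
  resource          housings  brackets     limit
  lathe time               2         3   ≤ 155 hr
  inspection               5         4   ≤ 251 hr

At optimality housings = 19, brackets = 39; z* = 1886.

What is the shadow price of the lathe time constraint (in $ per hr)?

Check each constraint at x*: lathe time 155/155 (tight); inspection 251/251 (tight).
Dual feasibility on the basic columns requires 2·y_lathe time + 5·y_inspection = 30.5, 3·y_lathe time + 4·y_inspection = 33.5.
Solving: y_lathe time = 6.5, y_inspection = 3.5.
Shadow price of lathe time = 6.5.

6.5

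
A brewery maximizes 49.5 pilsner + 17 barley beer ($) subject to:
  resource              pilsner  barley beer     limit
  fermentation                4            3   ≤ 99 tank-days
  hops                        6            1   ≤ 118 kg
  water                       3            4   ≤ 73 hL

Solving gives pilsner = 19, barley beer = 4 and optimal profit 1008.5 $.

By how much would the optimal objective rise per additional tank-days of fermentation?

Check each constraint at x*: fermentation 88/99 (slack 11); hops 118/118 (tight); water 73/73 (tight).
Slack constraints have shadow price 0 (complementary slackness).
The binding rows give the dual system: 6·y_hops + 3·y_water = 49.5 and 1·y_hops + 4·y_water = 17.
→ y_hops = 7 and y_water = 2.5.
Shadow price of fermentation = 0.

0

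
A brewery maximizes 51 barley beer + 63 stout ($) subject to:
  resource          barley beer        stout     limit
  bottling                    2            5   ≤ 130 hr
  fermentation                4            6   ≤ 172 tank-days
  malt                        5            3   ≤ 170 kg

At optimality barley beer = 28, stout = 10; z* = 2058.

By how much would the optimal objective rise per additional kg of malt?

Check each constraint at x*: bottling 106/130 (slack 24); fermentation 172/172 (tight); malt 170/170 (tight).
By complementary slackness, y = 0 for the non-binding constraint.
Dual feasibility on the basic columns requires 4·y_fermentation + 5·y_malt = 51, 6·y_fermentation + 3·y_malt = 63.
→ y_fermentation = 9 and y_malt = 3.
Shadow price of malt = 3.

3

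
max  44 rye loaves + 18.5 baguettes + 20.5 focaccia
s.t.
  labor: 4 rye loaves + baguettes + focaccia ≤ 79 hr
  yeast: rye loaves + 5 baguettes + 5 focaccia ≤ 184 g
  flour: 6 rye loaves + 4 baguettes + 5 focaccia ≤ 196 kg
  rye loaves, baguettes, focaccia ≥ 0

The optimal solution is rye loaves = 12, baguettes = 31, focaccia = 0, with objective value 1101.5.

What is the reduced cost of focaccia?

-1

Binding: labor and flour. Non-binding: yeast (17 unused).
Since yeast is not tight, its dual is 0.
From A_Bᵀ y = c: 4·y_labor + 6·y_flour = 44; 1·y_labor + 4·y_flour = 18.5.
→ y_labor = 6.5 and y_flour = 3.
Reduced cost of focaccia: c₃ − yᵀa₃ = 20.5 − (6.5·1 + 3·5) = 20.5 − 21.5 = -1.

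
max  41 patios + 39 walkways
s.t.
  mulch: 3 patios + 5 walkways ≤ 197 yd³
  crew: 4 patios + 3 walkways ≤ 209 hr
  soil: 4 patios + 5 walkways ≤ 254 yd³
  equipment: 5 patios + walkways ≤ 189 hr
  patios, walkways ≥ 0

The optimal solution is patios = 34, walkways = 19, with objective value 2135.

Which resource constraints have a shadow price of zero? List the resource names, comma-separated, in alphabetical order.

mulch: 197/197 (binding)
crew: 193/209 (slack 16)
soil: 231/254 (slack 23)
equipment: 189/189 (binding)
By complementary slackness, a constraint with positive slack has shadow price 0 → crew, soil.

crew, soil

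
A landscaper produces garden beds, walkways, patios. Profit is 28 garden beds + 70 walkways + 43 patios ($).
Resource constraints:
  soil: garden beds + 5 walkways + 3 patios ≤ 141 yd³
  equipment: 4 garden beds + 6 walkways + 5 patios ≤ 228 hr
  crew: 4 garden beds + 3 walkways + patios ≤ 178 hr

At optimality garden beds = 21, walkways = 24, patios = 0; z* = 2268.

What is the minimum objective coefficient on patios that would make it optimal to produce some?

Check each constraint at x*: soil 141/141 (tight); equipment 228/228 (tight); crew 156/178 (slack 22).
By complementary slackness, y = 0 for the non-binding constraint.
Dual feasibility on the basic columns requires 1·y_soil + 4·y_equipment = 28, 5·y_soil + 6·y_equipment = 70.
This yields shadow prices y_soil = 8, y_equipment = 5.
patios enters the basis when its profit ≥ yᵀa₃ = 8·3 + 5·5 = 49.

49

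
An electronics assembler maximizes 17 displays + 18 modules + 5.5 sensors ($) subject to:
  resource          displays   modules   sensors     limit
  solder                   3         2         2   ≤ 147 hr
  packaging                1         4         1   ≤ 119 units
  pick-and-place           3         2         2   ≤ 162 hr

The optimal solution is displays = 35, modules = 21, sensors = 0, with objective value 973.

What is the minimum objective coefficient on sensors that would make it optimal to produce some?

Check each constraint at x*: solder 147/147 (tight); packaging 119/119 (tight); pick-and-place 147/162 (slack 15).
Slack constraints have shadow price 0 (complementary slackness).
Dual feasibility on the basic columns requires 3·y_solder + 1·y_packaging = 17, 2·y_solder + 4·y_packaging = 18.
This yields shadow prices y_solder = 5, y_packaging = 2.
sensors enters the basis when its profit ≥ yᵀa₃ = 5·2 + 2·1 = 12.

12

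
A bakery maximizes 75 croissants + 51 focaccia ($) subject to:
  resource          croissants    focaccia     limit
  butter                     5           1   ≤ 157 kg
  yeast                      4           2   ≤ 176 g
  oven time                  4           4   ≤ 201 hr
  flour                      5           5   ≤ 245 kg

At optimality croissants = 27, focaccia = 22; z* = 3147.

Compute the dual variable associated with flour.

9

Binding: butter and flour. Non-binding: yeast (24 unused), oven time (5 unused).
Since yeast, oven time are not tight, their duals are 0.
Dual feasibility on the basic columns requires 5·y_butter + 5·y_flour = 75, 1·y_butter + 5·y_flour = 51.
Solving: y_butter = 6, y_flour = 9.
Shadow price of flour = 9.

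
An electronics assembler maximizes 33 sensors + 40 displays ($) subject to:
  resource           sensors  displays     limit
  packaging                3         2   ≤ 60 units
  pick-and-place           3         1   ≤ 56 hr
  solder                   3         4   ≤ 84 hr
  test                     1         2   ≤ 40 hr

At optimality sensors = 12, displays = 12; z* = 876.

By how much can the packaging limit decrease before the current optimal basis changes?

Binding constraints: packaging, solder. The basis is B = [[3,2],[3,4]] with det 6.
Per unit decrease in packaging, x* moves by d = (-0.6667, 0.5).
The basis stays optimal until test becomes binding; allowable decrease = 12 units.

12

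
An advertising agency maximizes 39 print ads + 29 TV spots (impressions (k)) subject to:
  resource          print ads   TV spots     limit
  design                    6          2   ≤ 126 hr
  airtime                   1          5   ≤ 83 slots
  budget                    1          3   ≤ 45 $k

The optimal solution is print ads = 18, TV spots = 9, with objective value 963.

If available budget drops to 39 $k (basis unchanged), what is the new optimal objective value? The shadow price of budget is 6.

927

Δb = -6, so new z* = 963 + (6)·(-6) = 963 − 36 = 927.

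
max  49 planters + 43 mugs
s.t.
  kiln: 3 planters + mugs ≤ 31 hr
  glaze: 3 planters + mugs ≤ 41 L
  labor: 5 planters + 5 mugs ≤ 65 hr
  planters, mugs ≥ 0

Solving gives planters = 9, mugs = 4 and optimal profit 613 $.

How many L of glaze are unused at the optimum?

10

glaze used = 3·9 + 1·4 = 31; slack = 41 − 31 = 10.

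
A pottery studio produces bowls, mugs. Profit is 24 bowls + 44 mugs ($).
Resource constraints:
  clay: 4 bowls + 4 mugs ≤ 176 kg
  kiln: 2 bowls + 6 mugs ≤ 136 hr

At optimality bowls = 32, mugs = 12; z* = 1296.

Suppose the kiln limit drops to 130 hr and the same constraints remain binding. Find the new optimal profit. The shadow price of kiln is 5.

1266

Δb = -6, so new z* = 1296 + (5)·(-6) = 1296 − 30 = 1266.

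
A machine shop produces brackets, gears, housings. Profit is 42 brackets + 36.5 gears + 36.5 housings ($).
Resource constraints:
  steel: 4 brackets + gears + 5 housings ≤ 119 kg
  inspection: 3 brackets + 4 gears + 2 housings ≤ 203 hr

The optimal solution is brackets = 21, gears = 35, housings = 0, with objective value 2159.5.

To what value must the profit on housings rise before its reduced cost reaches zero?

38.5

At the optimum: steel uses 119 of 119 (binding); inspection uses 203 of 203 (binding).
From A_Bᵀ y = c: 4·y_steel + 3·y_inspection = 42; 1·y_steel + 4·y_inspection = 36.5.
Solving: y_steel = 4.5, y_inspection = 8.
housings enters the basis when its profit ≥ yᵀa₃ = 4.5·5 + 8·2 = 38.5.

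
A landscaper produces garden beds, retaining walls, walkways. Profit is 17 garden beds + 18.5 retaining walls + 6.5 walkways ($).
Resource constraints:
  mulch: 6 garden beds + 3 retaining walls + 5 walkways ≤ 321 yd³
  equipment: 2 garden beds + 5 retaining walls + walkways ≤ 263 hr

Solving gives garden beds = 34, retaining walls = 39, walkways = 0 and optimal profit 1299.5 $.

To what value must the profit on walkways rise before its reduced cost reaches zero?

Check each constraint at x*: mulch 321/321 (tight); equipment 263/263 (tight).
The binding rows give the dual system: 6·y_mulch + 2·y_equipment = 17 and 3·y_mulch + 5·y_equipment = 18.5.
This yields shadow prices y_mulch = 2, y_equipment = 2.5.
walkways enters the basis when its profit ≥ yᵀa₃ = 2·5 + 2.5·1 = 12.5.

12.5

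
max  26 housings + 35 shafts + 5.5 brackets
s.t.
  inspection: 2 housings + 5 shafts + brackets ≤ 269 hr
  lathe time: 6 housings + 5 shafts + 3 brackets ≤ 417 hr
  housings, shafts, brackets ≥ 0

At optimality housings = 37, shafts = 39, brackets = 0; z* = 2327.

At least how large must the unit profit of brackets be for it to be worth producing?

Both inspection and lathe time are binding at x*.
From A_Bᵀ y = c: 2·y_inspection + 6·y_lathe time = 26; 5·y_inspection + 5·y_lathe time = 35.
Solving: y_inspection = 4, y_lathe time = 3.
brackets enters the basis when its profit ≥ yᵀa₃ = 4·1 + 3·3 = 13.

13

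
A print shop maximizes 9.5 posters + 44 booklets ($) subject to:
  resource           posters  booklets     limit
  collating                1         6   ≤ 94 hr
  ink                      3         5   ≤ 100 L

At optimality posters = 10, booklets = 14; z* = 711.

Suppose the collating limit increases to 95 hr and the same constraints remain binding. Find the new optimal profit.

717.5

At the optimum: collating uses 94 of 94 (binding); ink uses 100 of 100 (binding).
Dual feasibility on the basic columns requires 1·y_collating + 3·y_ink = 9.5, 6·y_collating + 5·y_ink = 44.
→ y_collating = 6.5 and y_ink = 1.
Δz = y_collating·Δb = 6.5 × (1) = 6.5, so new z* = 711 + 6.5 = 717.5.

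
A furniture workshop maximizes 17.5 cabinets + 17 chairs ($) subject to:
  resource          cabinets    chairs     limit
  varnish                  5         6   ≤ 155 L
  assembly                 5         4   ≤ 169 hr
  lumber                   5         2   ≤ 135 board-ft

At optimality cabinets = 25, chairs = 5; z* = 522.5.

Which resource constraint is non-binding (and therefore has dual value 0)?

varnish: 155/155 (binding)
assembly: 145/169 (slack 24)
lumber: 135/135 (binding)
By complementary slackness, a constraint with positive slack has shadow price 0 → assembly.

assembly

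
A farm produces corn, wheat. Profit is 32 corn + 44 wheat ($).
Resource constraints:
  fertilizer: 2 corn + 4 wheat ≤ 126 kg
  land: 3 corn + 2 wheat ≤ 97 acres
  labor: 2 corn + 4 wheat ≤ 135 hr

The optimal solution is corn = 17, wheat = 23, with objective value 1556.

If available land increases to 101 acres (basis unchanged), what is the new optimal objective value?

1576

At the optimum: fertilizer uses 126 of 126 (binding); land uses 97 of 97 (binding); labor uses 126 of 135 (slack = 9).
By complementary slackness, y = 0 for the non-binding constraint.
Dual feasibility on the basic columns requires 2·y_fertilizer + 3·y_land = 32, 4·y_fertilizer + 2·y_land = 44.
This yields shadow prices y_fertilizer = 8.5, y_land = 5.
Δz = y_land·Δb = 5 × (4) = 20, so new z* = 1556 + 20 = 1576.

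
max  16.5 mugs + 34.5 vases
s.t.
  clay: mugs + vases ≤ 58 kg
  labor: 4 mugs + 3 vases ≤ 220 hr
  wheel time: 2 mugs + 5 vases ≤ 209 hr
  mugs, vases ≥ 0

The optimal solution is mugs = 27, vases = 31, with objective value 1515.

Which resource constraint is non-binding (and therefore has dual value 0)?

labor

clay: 58/58 (binding)
labor: 201/220 (slack 19)
wheel time: 209/209 (binding)
By complementary slackness, a constraint with positive slack has shadow price 0 → labor.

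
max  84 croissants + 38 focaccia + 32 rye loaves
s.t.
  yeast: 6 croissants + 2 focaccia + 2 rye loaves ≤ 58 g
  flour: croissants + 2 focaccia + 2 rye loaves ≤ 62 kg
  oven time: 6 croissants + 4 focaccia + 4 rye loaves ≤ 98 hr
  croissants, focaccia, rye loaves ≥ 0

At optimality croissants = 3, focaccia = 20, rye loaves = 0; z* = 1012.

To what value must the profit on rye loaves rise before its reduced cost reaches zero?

38

Binding: yeast and oven time. Non-binding: flour (19 unused).
By complementary slackness, y = 0 for the non-binding constraint.
The binding rows give the dual system: 6·y_yeast + 6·y_oven time = 84 and 2·y_yeast + 4·y_oven time = 38.
Solving: y_yeast = 9, y_oven time = 5.
rye loaves enters the basis when its profit ≥ yᵀa₃ = 9·2 + 5·4 = 38.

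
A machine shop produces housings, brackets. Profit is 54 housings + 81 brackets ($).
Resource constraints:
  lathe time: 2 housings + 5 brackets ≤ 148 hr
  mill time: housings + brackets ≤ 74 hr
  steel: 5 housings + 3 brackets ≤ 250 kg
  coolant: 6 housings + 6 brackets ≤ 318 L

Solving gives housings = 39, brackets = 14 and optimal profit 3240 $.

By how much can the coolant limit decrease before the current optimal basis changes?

140.4

Binding constraints: lathe time, coolant. The basis is B = [[2,5],[6,6]] with det -18.
Per unit decrease in coolant, x* moves by d = (-0.2778, 0.1111).
The basis stays optimal until housings reaches 0; allowable decrease = 140.4 L.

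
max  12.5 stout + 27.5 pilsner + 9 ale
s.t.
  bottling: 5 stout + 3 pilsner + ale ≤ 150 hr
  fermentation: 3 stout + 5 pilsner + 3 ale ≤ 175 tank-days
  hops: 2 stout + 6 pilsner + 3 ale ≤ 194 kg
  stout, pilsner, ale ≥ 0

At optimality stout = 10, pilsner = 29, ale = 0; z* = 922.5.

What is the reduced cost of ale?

-6

Binding: fermentation and hops. Non-binding: bottling (13 unused).
Slack constraints have shadow price 0 (complementary slackness).
The binding rows give the dual system: 3·y_fermentation + 2·y_hops = 12.5 and 5·y_fermentation + 6·y_hops = 27.5.
→ y_fermentation = 2.5 and y_hops = 2.5.
Reduced cost of ale: c₃ − yᵀa₃ = 9 − (2.5·3 + 2.5·3) = 9 − 15 = -6.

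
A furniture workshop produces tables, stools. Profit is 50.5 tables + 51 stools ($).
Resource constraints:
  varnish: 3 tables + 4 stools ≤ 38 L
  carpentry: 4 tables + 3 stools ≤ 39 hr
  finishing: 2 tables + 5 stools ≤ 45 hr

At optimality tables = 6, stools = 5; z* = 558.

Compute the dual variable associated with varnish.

Check each constraint at x*: varnish 38/38 (tight); carpentry 39/39 (tight); finishing 37/45 (slack 8).
Since finishing is not tight, its dual is 0.
Dual feasibility on the basic columns requires 3·y_varnish + 4·y_carpentry = 50.5, 4·y_varnish + 3·y_carpentry = 51.
→ y_varnish = 7.5 and y_carpentry = 7.
Shadow price of varnish = 7.5.

7.5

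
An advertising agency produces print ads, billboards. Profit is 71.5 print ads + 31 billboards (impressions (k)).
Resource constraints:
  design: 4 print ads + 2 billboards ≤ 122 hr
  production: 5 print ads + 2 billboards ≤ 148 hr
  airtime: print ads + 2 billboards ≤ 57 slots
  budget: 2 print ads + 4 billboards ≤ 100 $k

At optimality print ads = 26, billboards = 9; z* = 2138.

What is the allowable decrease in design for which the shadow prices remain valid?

Binding constraints: design, production. The basis is B = [[4,2],[5,2]] with det -2.
Per unit decrease in design, x* moves by d = (1, -2.5).
The basis stays optimal until billboards reaches 0; allowable decrease = 3.6 hr.

3.6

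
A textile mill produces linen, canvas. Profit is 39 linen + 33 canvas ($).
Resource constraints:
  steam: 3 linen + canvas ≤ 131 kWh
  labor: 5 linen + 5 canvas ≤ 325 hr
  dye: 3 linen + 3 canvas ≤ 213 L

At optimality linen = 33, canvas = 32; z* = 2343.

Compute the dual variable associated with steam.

Binding: steam and labor. Non-binding: dye (18 unused).
By complementary slackness, y = 0 for the non-binding constraint.
From A_Bᵀ y = c: 3·y_steam + 5·y_labor = 39; 1·y_steam + 5·y_labor = 33.
This yields shadow prices y_steam = 3, y_labor = 6.
Shadow price of steam = 3.

3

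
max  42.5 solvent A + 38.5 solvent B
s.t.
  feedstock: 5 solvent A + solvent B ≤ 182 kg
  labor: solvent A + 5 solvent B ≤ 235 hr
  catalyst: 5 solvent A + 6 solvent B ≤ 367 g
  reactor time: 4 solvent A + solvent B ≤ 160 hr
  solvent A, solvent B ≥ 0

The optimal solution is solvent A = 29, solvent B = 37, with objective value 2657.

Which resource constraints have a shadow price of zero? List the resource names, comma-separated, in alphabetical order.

feedstock: 182/182 (binding)
labor: 214/235 (slack 21)
catalyst: 367/367 (binding)
reactor time: 153/160 (slack 7)
By complementary slackness, a constraint with positive slack has shadow price 0 → labor, reactor time.

labor, reactor time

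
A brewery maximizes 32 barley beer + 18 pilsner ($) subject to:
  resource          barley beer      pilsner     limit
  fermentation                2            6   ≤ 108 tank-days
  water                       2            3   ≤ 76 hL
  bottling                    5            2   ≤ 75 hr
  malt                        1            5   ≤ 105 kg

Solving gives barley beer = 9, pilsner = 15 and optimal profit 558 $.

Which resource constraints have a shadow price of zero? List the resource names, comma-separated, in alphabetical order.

malt, water

fermentation: 108/108 (binding)
water: 63/76 (slack 13)
bottling: 75/75 (binding)
malt: 84/105 (slack 21)
By complementary slackness, a constraint with positive slack has shadow price 0 → malt, water.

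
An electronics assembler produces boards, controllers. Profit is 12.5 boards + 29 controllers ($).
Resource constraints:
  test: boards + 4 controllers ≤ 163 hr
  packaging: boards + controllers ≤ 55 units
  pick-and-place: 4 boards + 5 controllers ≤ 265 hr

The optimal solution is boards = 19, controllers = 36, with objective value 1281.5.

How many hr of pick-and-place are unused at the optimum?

9

pick-and-place used = 4·19 + 5·36 = 256; slack = 265 − 256 = 9.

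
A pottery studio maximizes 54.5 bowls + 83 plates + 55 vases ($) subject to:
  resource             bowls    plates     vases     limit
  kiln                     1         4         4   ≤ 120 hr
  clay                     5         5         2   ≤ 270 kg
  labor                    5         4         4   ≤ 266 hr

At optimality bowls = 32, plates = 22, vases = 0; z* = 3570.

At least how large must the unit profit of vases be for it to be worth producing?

Binding: kiln and clay. Non-binding: labor (18 unused).
Since labor is not tight, its dual is 0.
The binding rows give the dual system: 1·y_kiln + 5·y_clay = 54.5 and 4·y_kiln + 5·y_clay = 83.
Solving: y_kiln = 9.5, y_clay = 9.
vases enters the basis when its profit ≥ yᵀa₃ = 9.5·4 + 9·2 = 56.

56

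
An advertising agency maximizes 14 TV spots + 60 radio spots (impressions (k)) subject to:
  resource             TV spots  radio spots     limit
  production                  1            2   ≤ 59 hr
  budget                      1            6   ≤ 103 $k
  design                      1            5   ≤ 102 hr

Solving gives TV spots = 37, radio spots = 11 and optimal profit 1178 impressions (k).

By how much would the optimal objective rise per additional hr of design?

0

Binding: production and budget. Non-binding: design (10 unused).
By complementary slackness, y = 0 for the non-binding constraint.
Dual feasibility on the basic columns requires 1·y_production + 1·y_budget = 14, 2·y_production + 6·y_budget = 60.
Solving: y_production = 6, y_budget = 8.
Shadow price of design = 0.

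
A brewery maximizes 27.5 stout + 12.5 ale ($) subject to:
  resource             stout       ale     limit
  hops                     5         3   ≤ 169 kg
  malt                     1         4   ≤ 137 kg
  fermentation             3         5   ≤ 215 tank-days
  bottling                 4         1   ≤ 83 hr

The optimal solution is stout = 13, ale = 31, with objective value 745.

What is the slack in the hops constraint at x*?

hops used = 5·13 + 3·31 = 158; slack = 169 − 158 = 11.

11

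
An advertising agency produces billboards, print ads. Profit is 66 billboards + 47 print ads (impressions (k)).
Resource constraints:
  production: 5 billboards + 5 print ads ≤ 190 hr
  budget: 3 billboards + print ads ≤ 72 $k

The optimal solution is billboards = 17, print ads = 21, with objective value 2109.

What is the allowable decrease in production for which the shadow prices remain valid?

Binding constraints: production, budget. The basis is B = [[5,5],[3,1]] with det -10.
Per unit decrease in production, x* moves by d = (0.1, -0.3).
The basis stays optimal until print ads reaches 0; allowable decrease = 70 hr.

70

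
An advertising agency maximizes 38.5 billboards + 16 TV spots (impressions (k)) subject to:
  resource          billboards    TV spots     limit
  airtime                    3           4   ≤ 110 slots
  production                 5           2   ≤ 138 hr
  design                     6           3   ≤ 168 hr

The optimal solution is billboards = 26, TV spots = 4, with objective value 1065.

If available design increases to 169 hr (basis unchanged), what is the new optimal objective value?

At the optimum: airtime uses 94 of 110 (slack = 16); production uses 138 of 138 (binding); design uses 168 of 168 (binding).
Since airtime is not tight, its dual is 0.
The binding rows give the dual system: 5·y_production + 6·y_design = 38.5 and 2·y_production + 3·y_design = 16.
This yields shadow prices y_production = 6.5, y_design = 1.
Δz = y_design·Δb = 1 × (1) = 1, so new z* = 1065 + 1 = 1066.

1066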